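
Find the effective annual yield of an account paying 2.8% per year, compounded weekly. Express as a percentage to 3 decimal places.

EAR = (1 + 2.8%/52)^52 − 1 = (1 + 0.000538462)^52 − 1.
(1 + 0.000538462)^52 ≈ 1.028388, so EAR ≈ 2.83879%.

2.839%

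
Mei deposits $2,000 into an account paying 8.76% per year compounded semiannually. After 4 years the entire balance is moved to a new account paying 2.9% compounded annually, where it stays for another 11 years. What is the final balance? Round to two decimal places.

After 4 years at 8.76%: 2,000 × 1.409088726 ≈ 2,818.1775.
Then 11 years at 2.9%: 2,818.1775 × 1.369522344 ≈ 3,859.5570.

$3,859.56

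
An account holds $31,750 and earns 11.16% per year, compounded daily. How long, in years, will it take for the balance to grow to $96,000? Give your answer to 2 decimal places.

9.92 years

We need (1 + 0.000305753)^(365t) = 3.0236, so 365t = ln 3.0236 / ln 1.000306 ≈ 3619.3368.
t ≈ 3619.3368/365 = 9.9160 years.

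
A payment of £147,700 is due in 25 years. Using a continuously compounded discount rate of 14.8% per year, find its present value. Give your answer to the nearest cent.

£3,651.66

P = A·e^(−rt) = 147,700·e^(−3.7).
e^(−3.7) ≈ 0.0247235264703, so P ≈ 3,651.6649.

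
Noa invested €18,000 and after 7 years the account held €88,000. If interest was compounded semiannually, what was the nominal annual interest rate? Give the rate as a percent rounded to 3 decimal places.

24.006%

(1 + r/2)^14 = 88,000/18,000 = 4.88889.
1 + r/2 = 4.88889^(1/14) ≈ 1.120029, so r/2 ≈ 0.120029.
r ≈ 2·0.120029 = 24.00582%.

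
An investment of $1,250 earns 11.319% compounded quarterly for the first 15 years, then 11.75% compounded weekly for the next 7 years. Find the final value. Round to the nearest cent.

$15,164.95

Phase 1: 1,250·(1 + 0.0282975)^60 ≈ 6,668.6329.
Phase 2: 6,668.6329·(1 + 0.1175/52)^364 ≈ 15,164.9524.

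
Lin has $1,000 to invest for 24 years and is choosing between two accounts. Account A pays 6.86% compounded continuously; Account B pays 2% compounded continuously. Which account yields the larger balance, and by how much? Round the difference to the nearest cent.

Account A, by $3,572.19

Account A growth factor: e^(0.0686·24) = e^1.6464 ≈ 5.188268401; balance ≈ 5,188.2684.
Account B growth factor: e^(0.02·24) = e^0.48 ≈ 1.616074402; balance ≈ 1,616.0744.
Account A is larger by 3,572.1940.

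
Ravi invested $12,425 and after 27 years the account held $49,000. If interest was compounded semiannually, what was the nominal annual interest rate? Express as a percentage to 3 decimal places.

The 54-period growth factor is 49,000/12,425 = 3.94366.
r/2 = 3.94366^(1/54) − 1 ≈ 0.025735, so r ≈ 2·0.025735 = 5.14700%.

5.147%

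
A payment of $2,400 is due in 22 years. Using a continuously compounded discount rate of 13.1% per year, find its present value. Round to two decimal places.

$134.45

P = A·e^(−rt) = 2,400·e^(−2.882).
e^(−2.882) ≈ 0.0560226055, so P ≈ 134.4543.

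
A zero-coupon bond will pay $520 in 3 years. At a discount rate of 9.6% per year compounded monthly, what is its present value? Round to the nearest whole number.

Growth factor = (1 + 0.008)^36 ≈ 1.33222984.
P = 520/1.33222984 ≈ 390.3230.

$390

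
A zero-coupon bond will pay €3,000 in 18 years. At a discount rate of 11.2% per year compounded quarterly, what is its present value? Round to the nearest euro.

€411

Periodic rate = 11.2%/4 = 0.028; 72 periods.
P = 3,000/(1 + 0.028)^72 ≈ 3,000/7.303049688 ≈ 410.7873.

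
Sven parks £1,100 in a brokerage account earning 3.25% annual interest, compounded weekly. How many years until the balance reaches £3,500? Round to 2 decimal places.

35.63 years

We need (1 + 0.000625)^(52t) = 3.1818, so 52t = ln 3.1818 / ln 1.000625 ≈ 1852.5031.
t ≈ 1852.5031/52 = 35.6251 years.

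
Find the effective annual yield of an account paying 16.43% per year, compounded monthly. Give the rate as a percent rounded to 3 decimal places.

One year is 12 periods at 0.0136917 each: (1 + 0.0136917)^12 ≈ 1.177255.
EAR = 1.177255 − 1 ≈ 17.72549%.

17.725%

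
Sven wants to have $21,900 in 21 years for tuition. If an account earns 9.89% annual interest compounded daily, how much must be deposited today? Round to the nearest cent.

$2,745.24

Periodic rate = 9.89%/365 = 0.000270959; 7665 periods.
P = 21,900/(1 + 0.0989/365)^7665 ≈ 21,900/7.9774488993 ≈ 2,745.2385.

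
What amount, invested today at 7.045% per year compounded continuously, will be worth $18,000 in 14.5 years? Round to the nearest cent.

$6,480.82

P = A·e^(−rt) = 18,000·e^(−1.021525).
e^(−1.021525) ≈ 0.36004545198, so P ≈ 6,480.8181.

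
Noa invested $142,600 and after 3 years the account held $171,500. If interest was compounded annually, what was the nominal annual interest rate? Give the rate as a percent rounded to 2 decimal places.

6.34%

(1 + r)^3 = 171,500/142,600 = 1.20266.
1 + r = 1.20266^(1/3) ≈ 1.063445, so r ≈ 0.0634446.
r ≈ 6.34446%.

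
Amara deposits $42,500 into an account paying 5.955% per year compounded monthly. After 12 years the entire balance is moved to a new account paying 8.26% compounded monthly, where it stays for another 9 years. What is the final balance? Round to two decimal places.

$181,851.42

After 12 years at 5.955%: 42,500 × 2.0397612017 ≈ 86,689.8511.
Then 9 years at 8.26%: 86,689.8511 × 2.09772441555 ≈ 181,851.4172.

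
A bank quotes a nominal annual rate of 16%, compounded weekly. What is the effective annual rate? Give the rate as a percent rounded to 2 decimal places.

One year is 52 periods at 0.00307692 each: (1 + 0.00307692)^52 ≈ 1.173223.
EAR = 1.173223 − 1 ≈ 17.32226%.

17.32%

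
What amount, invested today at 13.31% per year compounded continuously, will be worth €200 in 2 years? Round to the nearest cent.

€153.26

P = A·e^(−rt) = 200·e^(−0.2662).
e^(−0.2662) ≈ 0.766285855, so P ≈ 153.2572.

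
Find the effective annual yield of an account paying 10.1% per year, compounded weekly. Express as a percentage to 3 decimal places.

10.617%

EAR = (1 + 10.1%/52)^52 − 1 = (1 + 0.00194231)^52 − 1.
(1 + 0.00194231)^52 ≈ 1.106168, so EAR ≈ 10.61683%.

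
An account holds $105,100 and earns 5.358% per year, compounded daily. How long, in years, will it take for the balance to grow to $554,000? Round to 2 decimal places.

We need (1 + 0.000146795)^(365t) = 5.2712, so 365t = ln 5.2712 / ln 1.000147 ≈ 11324.4991.
t ≈ 11324.4991/365 = 31.0260 years.

31.03 years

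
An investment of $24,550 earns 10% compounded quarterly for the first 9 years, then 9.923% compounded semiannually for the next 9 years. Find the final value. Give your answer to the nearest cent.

$142,774.67

After 9 years at 10%: 24,550 × 2.43253531572 ≈ 59,718.7420.
Then 9 years at 9.923%: 59,718.7420 × 2.39078495423 ≈ 142,774.6699.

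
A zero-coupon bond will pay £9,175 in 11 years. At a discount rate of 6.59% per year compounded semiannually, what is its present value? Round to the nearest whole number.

£4,496

Periodic rate = 6.59%/2 = 0.03295; 22 periods.
P = 9,175/(1 + 0.03295)^22 ≈ 9,175/2.04053759 ≈ 4,496.3641.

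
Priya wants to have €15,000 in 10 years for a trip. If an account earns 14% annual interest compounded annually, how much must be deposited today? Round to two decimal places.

€4,046.16

Annual rate = 14% = 0.14; 10 periods.
P = 15,000/(1 + 0.14)^10 ≈ 15,000/3.7072213141 ≈ 4,046.1571.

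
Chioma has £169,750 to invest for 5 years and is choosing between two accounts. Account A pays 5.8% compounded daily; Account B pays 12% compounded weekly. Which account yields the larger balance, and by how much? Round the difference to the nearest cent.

A: (1 + 0.058/365)^1825 ≈ 1.33639669889, so 169,750 × 1.33639669889 ≈ 226,853.3396.
B: (1 + 0.12/52)^260 ≈ 1.82085970612, so 169,750 × 1.82085970612 ≈ 309,090.9351.
Difference ≈ 82,237.5955 in favor of B.

Account B, by £82,237.60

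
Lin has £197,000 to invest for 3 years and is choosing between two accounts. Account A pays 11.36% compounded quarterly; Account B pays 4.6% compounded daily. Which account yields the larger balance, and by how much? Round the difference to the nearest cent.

Account A growth factor: (1 + 0.0284)^12 ≈ 1.39940949298; balance ≈ 275,683.6701.
Account B growth factor: (1 + 0.046/365)^1095 ≈ 1.14796556849; balance ≈ 226,149.2170.
Account A is larger by 49,534.4531.

Account A, by £49,534.45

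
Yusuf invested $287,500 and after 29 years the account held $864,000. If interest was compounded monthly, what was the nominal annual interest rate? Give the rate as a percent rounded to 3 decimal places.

3.800%

(1 + r/12)^348 = 864,000/287,500 = 3.00522.
1 + r/12 = 3.00522^(1/348) ≈ 1.003167, so r/12 ≈ 0.00316693.
r ≈ 12·0.00316693 = 3.80032%.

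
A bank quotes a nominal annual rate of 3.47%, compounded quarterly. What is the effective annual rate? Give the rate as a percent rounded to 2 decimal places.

3.52%

One year is 4 periods at 0.008675 each: (1 + 0.008675)^4 ≈ 1.035154.
EAR = 1.035154 − 1 ≈ 3.51542%.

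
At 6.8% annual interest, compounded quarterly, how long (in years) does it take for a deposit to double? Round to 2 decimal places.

10.28 years

(1 + 0.017)^(4t) = 2.
4t = ln 2 / ln(1 + 0.017) ≈ 0.69315/0.0168571 ≈ 41.1190.
t ≈ 10.2797.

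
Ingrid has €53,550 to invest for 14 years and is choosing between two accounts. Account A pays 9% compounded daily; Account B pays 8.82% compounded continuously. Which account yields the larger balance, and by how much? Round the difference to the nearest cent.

Account A, by €4,668.65

Account A growth factor: (1 + 0.09/365)^5110 ≈ 3.52487397223; balance ≈ 188,757.0012.
Account B growth factor: e^(0.0882·14) = e^1.2348 ≈ 3.43769091376; balance ≈ 184,088.3484.
Account A is larger by 4,668.6528.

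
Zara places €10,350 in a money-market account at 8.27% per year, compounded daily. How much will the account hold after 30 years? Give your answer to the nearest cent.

Periodic rate = 8.27%/365 = 0.000226575; periods = 365·30 = 10950.
A = 10,350·(1 + 0.0827/365)^10950 ≈ 10,350·11.9498529843 ≈ 123,680.9784.

€123,680.98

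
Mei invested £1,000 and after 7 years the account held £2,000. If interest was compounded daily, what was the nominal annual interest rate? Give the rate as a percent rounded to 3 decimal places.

9.903%

The 2555-period growth factor is 2,000/1,000 = 2.
r/365 = 2^(1/2555) − 1 ≈ 0.000271327, so r ≈ 365·0.000271327 = 9.90345%.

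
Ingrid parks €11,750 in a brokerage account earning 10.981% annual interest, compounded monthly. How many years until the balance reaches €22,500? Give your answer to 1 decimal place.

5.9 years

We need (1 + 0.00915083)^(12t) = 1.9149, so 12t = ln 1.9149 / ln 1.009151 ≈ 71.3192.
t ≈ 71.3192/12 = 5.9433 years.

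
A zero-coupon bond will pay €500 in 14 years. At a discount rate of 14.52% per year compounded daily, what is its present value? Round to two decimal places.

€65.51

Periodic rate = 14.52%/365 = 0.000397808; 5110 periods.
P = 500/(1 + 0.1452/365)^5110 ≈ 500/7.63234986 ≈ 65.5106.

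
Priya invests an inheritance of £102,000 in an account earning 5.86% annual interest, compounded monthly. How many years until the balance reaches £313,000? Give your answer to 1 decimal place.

We need (1 + 0.00488333)^(12t) = 3.0686, so 12t = ln 3.0686 / ln 1.004883 ≈ 230.1637.
t ≈ 230.1637/12 = 19.1803 years.

19.2 years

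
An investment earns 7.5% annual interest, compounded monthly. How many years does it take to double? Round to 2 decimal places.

(1 + 0.00625)^(12t) = 2.
12t = ln 2 / ln(1 + 0.00625) ≈ 0.69315/0.00623055 ≈ 111.2498.
t ≈ 9.2708.

9.27 years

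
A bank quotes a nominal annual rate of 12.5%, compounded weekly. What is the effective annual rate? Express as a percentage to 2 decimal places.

One year is 52 periods at 0.00240385 each: (1 + 0.00240385)^52 ≈ 1.132978.
EAR = 1.132978 − 1 ≈ 13.29785%.

13.30%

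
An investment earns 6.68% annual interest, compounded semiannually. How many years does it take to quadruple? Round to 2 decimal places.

21.10 years

(1 + 0.0334)^(2t) = 4.
2t = ln 4 / ln(1 + 0.0334) ≈ 1.3863/0.0328543 ≈ 42.1952.
t ≈ 21.0976.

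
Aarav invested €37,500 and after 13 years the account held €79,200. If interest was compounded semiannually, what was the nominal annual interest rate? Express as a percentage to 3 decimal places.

The 26-period growth factor is 79,200/37,500 = 2.112.
r/2 = 2.112^(1/26) − 1 ≈ 0.0291726, so r ≈ 2·0.0291726 = 5.83453%.

5.835%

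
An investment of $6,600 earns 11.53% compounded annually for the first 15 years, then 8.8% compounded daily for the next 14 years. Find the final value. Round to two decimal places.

After 15 years at 11.53%: 6,600 × 5.13896349918 ≈ 33,917.1591.
Then 14 years at 8.8%: 33,917.1591 × 3.42756984063 ≈ 116,253.4316.

$116,253.43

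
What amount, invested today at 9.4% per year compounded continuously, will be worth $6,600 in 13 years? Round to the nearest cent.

P = A·e^(−rt) = 6,600·e^(−1.222).
e^(−1.222) ≈ 0.2946402967, so P ≈ 1,944.6260.

$1,944.63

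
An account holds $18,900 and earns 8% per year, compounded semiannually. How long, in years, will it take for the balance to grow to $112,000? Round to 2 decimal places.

22.68 years

We need (1 + 0.04)^(2t) = 5.9259, so 2t = ln 5.9259 / ln 1.04 ≈ 45.3673.
t ≈ 45.3673/2 = 22.6836 years.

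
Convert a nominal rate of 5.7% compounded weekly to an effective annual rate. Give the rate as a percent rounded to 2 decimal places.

One year is 52 periods at 0.00109615 each: (1 + 0.00109615)^52 ≈ 1.058623.
EAR = 1.058623 − 1 ≈ 5.86228%.

5.86%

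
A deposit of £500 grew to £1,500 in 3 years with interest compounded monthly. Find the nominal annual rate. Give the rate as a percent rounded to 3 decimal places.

37.185%

(1 + r/12)^36 = 1,500/500 = 3.
1 + r/12 = 3^(1/36) ≈ 1.030987, so r/12 ≈ 0.0309874.
r ≈ 12·0.0309874 = 37.18491%.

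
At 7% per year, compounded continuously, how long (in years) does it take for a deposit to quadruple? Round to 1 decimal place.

e^(0.07t) = 4, so 0.07t = ln 4 ≈ 1.3863.
t ≈ 1.3863/0.07 ≈ 19.8042.

19.8 years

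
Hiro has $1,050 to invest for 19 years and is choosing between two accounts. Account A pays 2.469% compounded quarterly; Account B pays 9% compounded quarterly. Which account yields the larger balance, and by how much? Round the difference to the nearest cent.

A: (1 + 0.0061725)^76 ≈ 1.596267577, so 1,050 × 1.596267577 ≈ 1,676.0810.
B: (1 + 0.0225)^76 ≈ 5.425153962, so 1,050 × 5.425153962 ≈ 5,696.4117.
Difference ≈ 4,020.3307 in favor of B.

Account B, by $4,020.33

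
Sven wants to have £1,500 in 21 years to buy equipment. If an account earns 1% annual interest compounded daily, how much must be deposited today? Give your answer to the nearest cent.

Periodic rate = 1%/365 = 0.0000273973; 7665 periods.
P = 1,500/(1 + 0.01/365)^7665 ≈ 1,500/1.233674511 ≈ 1,215.8799.

£1,215.88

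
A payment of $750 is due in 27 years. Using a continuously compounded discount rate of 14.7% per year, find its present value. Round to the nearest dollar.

P = A·e^(−rt) = 750·e^(−3.969).
e^(−3.969) ≈ 0.018892316, so P ≈ 14.1692.

$14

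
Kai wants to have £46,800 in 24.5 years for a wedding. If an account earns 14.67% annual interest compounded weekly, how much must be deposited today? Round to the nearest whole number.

£1,293

Growth factor = (1 + 0.1467/52)^1274 ≈ 36.201106693.
P = 46,800/36.201106693 ≈ 1,292.7782.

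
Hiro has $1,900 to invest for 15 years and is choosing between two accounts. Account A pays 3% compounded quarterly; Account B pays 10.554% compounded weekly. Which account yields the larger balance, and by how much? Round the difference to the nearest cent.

Account A growth factor: (1 + 0.0075)^60 ≈ 1.565681027; balance ≈ 2,974.7940.
Account B growth factor: (1 + 0.10554/52)^780 ≈ 4.862222454; balance ≈ 9,238.2227.
Account B is larger by 6,263.4287.

Account B, by $6,263.43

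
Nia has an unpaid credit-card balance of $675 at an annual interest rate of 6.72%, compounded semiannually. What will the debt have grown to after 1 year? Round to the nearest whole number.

Growth factor = (1 + 0.0336)^2 ≈ 1.06832896.
A ≈ 675 × 1.06832896 ≈ 721.1220.

$721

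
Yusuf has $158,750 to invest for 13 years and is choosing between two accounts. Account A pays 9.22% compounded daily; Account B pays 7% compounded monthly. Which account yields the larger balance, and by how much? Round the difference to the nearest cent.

Account A, by $132,906.66

Account A growth factor: (1 + 0.0922/365)^4745 ≈ 3.31497022158; balance ≈ 526,251.5227.
Account B growth factor: (1 + 0.07/12)^156 ≈ 2.47776293349; balance ≈ 393,344.8657.
Account A is larger by 132,906.6570.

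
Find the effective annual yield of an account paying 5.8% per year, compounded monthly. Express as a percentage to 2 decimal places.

EAR = (1 + 5.8%/12)^12 − 1 = (1 + 0.00483333)^12 − 1.
(1 + 0.00483333)^12 ≈ 1.059567, so EAR ≈ 5.95669%.

5.96%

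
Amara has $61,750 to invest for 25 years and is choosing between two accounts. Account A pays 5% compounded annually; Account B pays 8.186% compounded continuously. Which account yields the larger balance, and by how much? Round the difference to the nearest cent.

A: (1 + 0.05)^25 ≈ 3.3863549409, so 61,750 × 3.3863549409 ≈ 209,107.4176.
B: e^(0.08186·25) = e^2.0465 ≈ 7.74076097537, so 61,750 × 7.74076097537 ≈ 477,991.9902.
Difference ≈ 268,884.5726 in favor of B.

Account B, by $268,884.57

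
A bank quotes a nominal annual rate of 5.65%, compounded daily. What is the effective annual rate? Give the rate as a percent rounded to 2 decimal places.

5.81%

One year is 365 periods at 0.000154795 each: (1 + 0.000154795)^365 ≈ 1.058122.
EAR = 1.058122 − 1 ≈ 5.81220%.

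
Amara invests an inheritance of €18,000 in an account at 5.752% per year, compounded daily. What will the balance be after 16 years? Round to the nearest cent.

€45,178.41

Periodic rate = 5.752%/365 = 0.000157589; periods = 365·16 = 5840.
A = 18,000·(1 + 0.05752/365)^5840 ≈ 18,000·2.5099114947 ≈ 45,178.4069.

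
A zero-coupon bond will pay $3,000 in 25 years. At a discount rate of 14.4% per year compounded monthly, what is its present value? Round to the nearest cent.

$83.75

Growth factor = (1 + 0.012)^300 ≈ 35.82232347.
P = 3,000/35.82232347 ≈ 83.7467.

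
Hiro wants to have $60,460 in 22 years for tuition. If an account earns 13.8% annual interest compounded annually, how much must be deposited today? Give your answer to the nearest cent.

Growth factor = (1 + 0.138)^22 ≈ 17.184217674.
P = 60,460/17.184217674 ≈ 3,518.3446.

$3,518.34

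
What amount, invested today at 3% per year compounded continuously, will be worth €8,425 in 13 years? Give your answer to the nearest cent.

P = A·e^(−rt) = 8,425·e^(−0.39).
e^(−0.39) ≈ 0.6770568745, so P ≈ 5,704.2042.

€5,704.20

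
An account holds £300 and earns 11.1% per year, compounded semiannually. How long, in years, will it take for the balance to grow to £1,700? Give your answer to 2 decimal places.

16.06 years

We need (1 + 0.0555)^(2t) = 5.6667, so 2t = ln 5.6667 / ln 1.0555 ≈ 32.1136.
t ≈ 32.1136/2 = 16.0568 years.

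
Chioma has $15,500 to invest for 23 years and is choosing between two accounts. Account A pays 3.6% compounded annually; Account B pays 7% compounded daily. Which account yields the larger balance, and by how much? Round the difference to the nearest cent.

Account B, by $42,568.82

A: (1 + 0.036)^23 ≈ 2.2556638238, so 15,500 × 2.2556638238 ≈ 34,962.7893.
B: (1 + 0.07/365)^8395 ≈ 5.0020390344, so 15,500 × 5.0020390344 ≈ 77,531.6050.
Difference ≈ 42,568.8158 in favor of B.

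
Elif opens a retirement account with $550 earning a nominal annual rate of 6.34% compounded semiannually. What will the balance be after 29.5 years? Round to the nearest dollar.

Periodic rate = 6.34%/2 = 0.0317; periods = 2·29.5 = 59.
A = 550·(1 + 0.0317)^59 ≈ 550·6.304525446 ≈ 3,467.4890.

$3,467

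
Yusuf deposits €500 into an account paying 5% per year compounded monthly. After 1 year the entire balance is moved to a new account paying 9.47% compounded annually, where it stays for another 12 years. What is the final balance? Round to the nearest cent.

Phase 1: 500·(1 + 0.05/12)^12 ≈ 525.5809.
Phase 2: 525.5809·(1 + 0.0947)^12 ≈ 1,556.6144.

€1,556.61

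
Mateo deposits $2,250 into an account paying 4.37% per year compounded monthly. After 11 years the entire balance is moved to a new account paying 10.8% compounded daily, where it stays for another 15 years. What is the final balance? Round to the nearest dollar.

$18,366

After 11 years at 4.37%: 2,250 × 1.6157945944 ≈ 3,635.5378.
Then 15 years at 10.8%: 3,635.5378 × 5.0518796201 ≈ 18,366.2995.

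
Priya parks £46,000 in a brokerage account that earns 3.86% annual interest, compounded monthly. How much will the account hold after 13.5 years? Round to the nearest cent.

£77,393.68

Growth factor = (1 + 0.0386/12)^162 ≈ 1.6824712428.
A ≈ 46,000 × 1.6824712428 ≈ 77,393.6772.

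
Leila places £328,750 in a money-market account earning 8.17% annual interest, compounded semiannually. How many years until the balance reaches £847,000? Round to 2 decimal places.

We need (1 + 0.04085)^(2t) = 2.5764, so 2t = ln 2.5764 / ln 1.04085 ≈ 23.6378.
t ≈ 23.6378/2 = 11.8189 years.

11.82 years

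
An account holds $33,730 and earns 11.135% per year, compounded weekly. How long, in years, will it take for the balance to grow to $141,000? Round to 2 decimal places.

12.86 years

(1 + 0.00214135)^(52t) = 141,000/33,730 = 4.1803.
52t·ln(1 + 0.00214135) = ln(4.1803); 52t = 1.4304/0.00213906 ≈ 668.6930.
t ≈ 12.8595 years.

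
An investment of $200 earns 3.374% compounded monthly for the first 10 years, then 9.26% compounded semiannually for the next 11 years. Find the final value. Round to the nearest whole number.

$758

Phase 1: 200·(1 + 0.03374/12)^120 ≈ 280.1272.
Phase 2: 280.1272·(1 + 0.0463)^22 ≈ 758.2149.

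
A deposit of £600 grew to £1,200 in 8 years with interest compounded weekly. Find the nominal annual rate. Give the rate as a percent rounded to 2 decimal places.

(1 + r/52)^416 = 1,200/600 = 2.
1 + r/52 = 2^(1/416) ≈ 1.001668, so r/52 ≈ 0.00166761.
r ≈ 52·0.00166761 = 8.67156%.

8.67%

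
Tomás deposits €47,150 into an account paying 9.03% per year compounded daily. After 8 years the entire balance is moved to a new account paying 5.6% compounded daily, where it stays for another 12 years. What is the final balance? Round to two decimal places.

€190,108.15

Phase 1: 47,150·(1 + 0.0903/365)^2920 ≈ 97,090.6098.
Phase 2: 97,090.6098·(1 + 0.056/365)^4380 ≈ 190,108.1496.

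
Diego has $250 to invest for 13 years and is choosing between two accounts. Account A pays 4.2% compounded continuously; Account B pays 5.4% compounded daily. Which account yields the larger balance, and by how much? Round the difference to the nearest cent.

Account B, by $72.84

A: e^(0.042·13) = e^0.546 ≈ 1.72633385, so 250 × 1.72633385 ≈ 431.5835.
B: (1 + 0.054/365)^4745 ≈ 2.01767948, so 250 × 2.01767948 ≈ 504.4199.
Difference ≈ 72.8364 in favor of B.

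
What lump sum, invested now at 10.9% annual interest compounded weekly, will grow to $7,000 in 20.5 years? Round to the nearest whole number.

$751

Growth factor = (1 + 0.109/52)^1066 ≈ 9.319987986.
P = 7,000/9.319987986 ≈ 751.0739.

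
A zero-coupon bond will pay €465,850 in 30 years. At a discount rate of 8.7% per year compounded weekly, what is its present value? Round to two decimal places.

€34,330.86

Periodic rate = 8.7%/52 = 0.00167308; 1560 periods.
P = 465,850/(1 + 0.087/52)^1560 ≈ 465,850/13.5694245493 ≈ 34,330.8589.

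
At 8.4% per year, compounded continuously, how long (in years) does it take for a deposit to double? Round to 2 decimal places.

e^(0.084t) = 2, so 0.084t = ln 2 ≈ 0.69315.
t ≈ 0.69315/0.084 ≈ 8.2518.

8.25 years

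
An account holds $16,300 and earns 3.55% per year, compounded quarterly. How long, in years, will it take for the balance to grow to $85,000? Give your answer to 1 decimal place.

46.7 years

We need (1 + 0.008875)^(4t) = 5.2147, so 4t = ln 5.2147 / ln 1.008875 ≈ 186.9075.
t ≈ 186.9075/4 = 46.7269 years.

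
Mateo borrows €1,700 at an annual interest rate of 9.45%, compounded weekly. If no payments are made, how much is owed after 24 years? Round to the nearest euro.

€16,388

Periodic rate = 9.45%/52 = 0.00181731; periods = 52·24 = 1248.
A = 1,700·(1 + 0.0945/52)^1248 ≈ 1,700·9.6401981795 ≈ 16,388.3369.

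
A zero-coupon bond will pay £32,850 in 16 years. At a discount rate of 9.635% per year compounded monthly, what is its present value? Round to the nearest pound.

£7,075

Periodic rate = 9.635%/12 = 0.00802917; 192 periods.
P = 32,850/(1 + 0.09635/12)^192 ≈ 32,850/4.6433869581 ≈ 7,074.5773.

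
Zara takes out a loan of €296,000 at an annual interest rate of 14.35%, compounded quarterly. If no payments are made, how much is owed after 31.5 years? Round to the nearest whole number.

Periodic rate = 14.35%/4 = 0.035875; periods = 4·31.5 = 126.
A = 296,000·(1 + 0.035875)^126 ≈ 296,000·84.864554031971 ≈ 25,119,907.9935.

€25,119,908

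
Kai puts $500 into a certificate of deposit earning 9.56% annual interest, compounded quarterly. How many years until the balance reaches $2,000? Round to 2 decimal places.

(1 + 0.0239)^(4t) = 2,000/500 = 4.
4t·ln(1 + 0.0239) = ln(4); 4t = 1.3863/0.0236189 ≈ 58.6944.
t ≈ 14.6736 years.

14.67 years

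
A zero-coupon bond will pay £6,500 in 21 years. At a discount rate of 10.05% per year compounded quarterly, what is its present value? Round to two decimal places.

Growth factor = (1 + 0.025125)^84 ≈ 8.039948964.
P = 6,500/8.039948964 ≈ 808.4628.

£808.46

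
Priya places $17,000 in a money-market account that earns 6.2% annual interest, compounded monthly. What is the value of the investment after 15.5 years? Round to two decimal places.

Periodic rate = 6.2%/12 = 0.00516667; periods = 12·15.5 = 186.
A = 17,000·(1 + 0.062/12)^186 ≈ 17,000·2.6078494985 ≈ 44,333.4415.

$44,333.44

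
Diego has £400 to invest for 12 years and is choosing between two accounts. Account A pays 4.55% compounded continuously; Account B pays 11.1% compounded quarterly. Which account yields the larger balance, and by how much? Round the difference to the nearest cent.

Account B, by £797.66

A: e^(0.0455·12) = e^0.546 ≈ 1.72633385, so 400 × 1.72633385 ≈ 690.5335.
B: (1 + 0.02775)^48 ≈ 3.720482805, so 400 × 3.720482805 ≈ 1,488.1931.
Difference ≈ 797.6596 in favor of B.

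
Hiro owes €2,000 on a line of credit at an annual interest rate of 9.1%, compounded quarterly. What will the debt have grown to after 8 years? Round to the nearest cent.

Growth factor = (1 + 0.02275)^32 ≈ 2.054109643.
A ≈ 2,000 × 2.054109643 ≈ 4,108.2193.

€4,108.22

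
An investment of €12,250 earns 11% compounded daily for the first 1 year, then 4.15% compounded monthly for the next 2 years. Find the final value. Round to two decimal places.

€14,855.44

Phase 1: 12,250·(1 + 0.11/365)^365 ≈ 13,674.1798.
Phase 2: 13,674.1798·(1 + 0.0415/12)^24 ≈ 14,855.4407.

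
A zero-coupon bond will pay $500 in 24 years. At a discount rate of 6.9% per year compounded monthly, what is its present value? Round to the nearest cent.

$95.90

Periodic rate = 6.9%/12 = 0.00575; 288 periods.
P = 500/(1 + 0.00575)^288 ≈ 500/5.21353001 ≈ 95.9043.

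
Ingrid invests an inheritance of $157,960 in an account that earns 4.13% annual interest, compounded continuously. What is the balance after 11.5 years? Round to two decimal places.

$253,989.22

A = P·e^(rt) = 157,960·e^(0.0413·11.5) = 157,960·e^0.47495.
e^0.47495 ≈ 1.60793379879, so A ≈ 253,989.2229.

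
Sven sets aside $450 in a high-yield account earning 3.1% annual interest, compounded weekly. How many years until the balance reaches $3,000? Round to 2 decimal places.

61.22 years

We need (1 + 0.000596154)^(52t) = 6.6667, so 52t = ln 6.6667 / ln 1.000596 ≈ 3183.2142.
t ≈ 3183.2142/52 = 61.2157 years.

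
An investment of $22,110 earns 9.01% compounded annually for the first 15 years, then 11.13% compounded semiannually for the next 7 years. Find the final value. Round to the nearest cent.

$172,132.61

Phase 1: 22,110·(1 + 0.0901)^15 ≈ 80,646.1868.
Phase 2: 80,646.1868·(1 + 0.05565)^14 ≈ 172,132.6147.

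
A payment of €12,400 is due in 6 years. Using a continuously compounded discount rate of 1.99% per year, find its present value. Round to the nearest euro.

P = A·e^(−rt) = 12,400·e^(−0.1194).
e^(−0.1194) ≈ 0.88745274866, so P ≈ 11,004.4141.

€11,004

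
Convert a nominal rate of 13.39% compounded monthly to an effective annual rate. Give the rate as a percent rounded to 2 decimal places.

EAR = (1 + 13.39%/12)^12 − 1 = (1 + 0.0111583)^12 − 1.
(1 + 0.0111583)^12 ≈ 1.142431, so EAR ≈ 14.24310%.

14.24%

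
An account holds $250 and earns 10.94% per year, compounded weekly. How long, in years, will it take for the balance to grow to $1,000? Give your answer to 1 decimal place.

We need (1 + 0.00210385)^(52t) = 4, so 52t = ln 4 / ln 1.002104 ≈ 659.6262.
t ≈ 659.6262/52 = 12.6851 years.

12.7 years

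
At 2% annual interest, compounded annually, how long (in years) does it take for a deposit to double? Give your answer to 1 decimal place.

(1 + 0.02)^t = 2.
t = ln 2 / ln(1 + 0.02) ≈ 0.69315/0.0198026 ≈ 35.0028.

35.0 years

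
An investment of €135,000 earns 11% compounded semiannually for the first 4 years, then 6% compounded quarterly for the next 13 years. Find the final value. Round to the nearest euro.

After 4 years at 11%: 135,000 × 1.534686515 ≈ 207,182.6795.
Then 13 years at 6%: 207,182.6795 × 2.16887337277 ≈ 449,352.9969.

€449,353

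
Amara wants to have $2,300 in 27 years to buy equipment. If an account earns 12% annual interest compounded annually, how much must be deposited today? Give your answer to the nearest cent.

$107.86

Growth factor = (1 + 0.12)^27 ≈ 21.32488079.
P = 2,300/21.32488079 ≈ 107.8552.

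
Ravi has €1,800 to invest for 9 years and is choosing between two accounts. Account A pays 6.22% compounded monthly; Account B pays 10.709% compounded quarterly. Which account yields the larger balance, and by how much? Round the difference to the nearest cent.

Account A growth factor: (1 + 0.0622/12)^108 ≈ 1.747793576; balance ≈ 3,146.0284.
Account B growth factor: (1 + 0.0267725)^36 ≈ 2.58864338; balance ≈ 4,659.5581.
Account B is larger by 1,513.5296.

Account B, by €1,513.53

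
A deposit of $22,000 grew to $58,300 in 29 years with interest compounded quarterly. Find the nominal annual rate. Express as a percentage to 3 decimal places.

3.375%

(1 + r/4)^116 = 58,300/22,000 = 2.65.
1 + r/4 = 2.65^(1/116) ≈ 1.008437, so r/4 ≈ 0.00843677.
r ≈ 4·0.00843677 = 3.37471%.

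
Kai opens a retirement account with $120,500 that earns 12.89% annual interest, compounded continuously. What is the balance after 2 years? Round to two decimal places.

A = P·e^(rt) = 120,500·e^(0.1289·2) = 120,500·e^0.2578.
e^0.2578 ≈ 1.29407997675, so A ≈ 155,936.6372.

$155,936.64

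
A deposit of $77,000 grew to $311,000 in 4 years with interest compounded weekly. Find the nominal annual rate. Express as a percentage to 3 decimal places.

35.017%

The 208-period growth factor is 311,000/77,000 = 4.03896.
r/52 = 4.03896^(1/208) − 1 ≈ 0.00673405, so r ≈ 52·0.00673405 = 35.01706%.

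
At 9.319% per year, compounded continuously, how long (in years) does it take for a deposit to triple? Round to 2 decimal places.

11.79 years

e^(0.09319t) = 3, so 0.09319t = ln 3 ≈ 1.0986.
t ≈ 1.0986/0.09319 ≈ 11.7890.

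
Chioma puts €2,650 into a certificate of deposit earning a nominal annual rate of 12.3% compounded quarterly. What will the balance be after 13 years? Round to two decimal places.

€12,800.29

Growth factor = (1 + 0.03075)^52 ≈ 4.830297285.
A ≈ 2,650 × 4.830297285 ≈ 12,800.2878.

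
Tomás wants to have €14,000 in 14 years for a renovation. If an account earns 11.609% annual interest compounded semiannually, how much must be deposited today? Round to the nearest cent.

€2,884.11

Growth factor = (1 + 0.058045)^28 ≈ 4.8541802317.
P = 14,000/4.8541802317 ≈ 2,884.1121.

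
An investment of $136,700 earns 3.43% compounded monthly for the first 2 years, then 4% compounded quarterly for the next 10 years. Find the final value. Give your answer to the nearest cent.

$217,958.38

After 2 years at 3.43%: 136,700 × 1.07090292267 ≈ 146,392.4295.
Then 10 years at 4%: 146,392.4295 × 1.48886373359 ≈ 217,958.3792.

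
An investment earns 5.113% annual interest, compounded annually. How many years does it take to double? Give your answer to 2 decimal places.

(1 + 0.05113)^t = 2.
t = ln 2 / ln(1 + 0.05113) ≈ 0.69315/0.0498658 ≈ 13.9003.

13.90 years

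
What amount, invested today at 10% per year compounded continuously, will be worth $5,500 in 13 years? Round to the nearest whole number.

$1,499

P = A·e^(−rt) = 5,500·e^(−1.3).
e^(−1.3) ≈ 0.272531793, so P ≈ 1,498.9249.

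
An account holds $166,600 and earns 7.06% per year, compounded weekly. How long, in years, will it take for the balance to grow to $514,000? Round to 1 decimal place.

We need (1 + 0.00135769)^(52t) = 3.0852, so 52t = ln 3.0852 / ln 1.001358 ≈ 830.3738.
t ≈ 830.3738/52 = 15.9687 years.

16.0 years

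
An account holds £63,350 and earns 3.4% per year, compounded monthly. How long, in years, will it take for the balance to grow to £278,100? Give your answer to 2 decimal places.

43.57 years

(1 + 0.00283333)^(12t) = 278,100/63,350 = 4.3899.
12t·ln(1 + 0.00283333) = ln(4.3899); 12t = 1.4793/0.00282933 ≈ 522.8473.
t ≈ 43.5706 years.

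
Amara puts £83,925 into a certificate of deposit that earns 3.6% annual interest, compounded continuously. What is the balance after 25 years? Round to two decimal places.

A = P·e^(rt) = 83,925·e^(0.036·25) = 83,925·e^0.9.
e^0.9 ≈ 2.45960311116, so A ≈ 206,422.1911.

£206,422.19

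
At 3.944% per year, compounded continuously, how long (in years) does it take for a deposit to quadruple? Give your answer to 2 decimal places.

e^(0.03944t) = 4, so 0.03944t = ln 4 ≈ 1.3863.
t ≈ 1.3863/0.03944 ≈ 35.1495.

35.15 years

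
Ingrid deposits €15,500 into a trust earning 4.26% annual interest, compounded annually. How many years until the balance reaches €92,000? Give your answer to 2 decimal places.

42.69 years

We need (1 + 0.0426)^t = 5.9355, so t = ln 5.9355 / ln 1.0426 ≈ 42.6906.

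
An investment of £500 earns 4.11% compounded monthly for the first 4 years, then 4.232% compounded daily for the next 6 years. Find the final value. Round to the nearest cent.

After 4 years at 4.11%: 500 × 1.17835466 ≈ 589.1773.
Then 6 years at 4.232%: 589.1773 × 1.2890497 ≈ 759.4789.

£759.48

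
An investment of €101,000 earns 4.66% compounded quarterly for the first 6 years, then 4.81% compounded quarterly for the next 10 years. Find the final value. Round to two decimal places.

€215,128.46

Phase 1: 101,000·(1 + 0.01165)^24 ≈ 133,366.9547.
Phase 2: 133,366.9547·(1 + 0.012025)^40 ≈ 215,128.4629.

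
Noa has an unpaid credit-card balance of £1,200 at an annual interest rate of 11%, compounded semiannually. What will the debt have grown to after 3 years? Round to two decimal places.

Periodic rate = 11%/2 = 0.055; periods = 2·3 = 6.
A = 1,200·(1 + 0.055)^6 ≈ 1,200·1.378842807 ≈ 1,654.6114.

£1,654.61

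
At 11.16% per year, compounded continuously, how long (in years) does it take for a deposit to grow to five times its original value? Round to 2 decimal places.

14.42 years

e^(0.1116t) = 5, so 0.1116t = ln 5 ≈ 1.6094.
t ≈ 1.6094/0.1116 ≈ 14.4215.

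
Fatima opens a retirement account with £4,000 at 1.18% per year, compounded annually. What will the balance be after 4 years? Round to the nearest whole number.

Growth factor = (1 + 0.0118)^4 ≈ 1.048042032.
A ≈ 4,000 × 1.048042032 ≈ 4,192.1681.

£4,192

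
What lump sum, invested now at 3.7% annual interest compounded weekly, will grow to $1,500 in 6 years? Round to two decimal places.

$1,201.47

Periodic rate = 3.7%/52 = 0.000711538; 312 periods.
P = 1,500/(1 + 0.037/52)^312 ≈ 1,500/1.248472815 ≈ 1,201.4679.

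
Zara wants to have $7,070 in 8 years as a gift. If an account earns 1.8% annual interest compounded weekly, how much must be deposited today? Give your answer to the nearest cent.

Periodic rate = 1.8%/52 = 0.000346154; 416 periods.
P = 7,070/(1 + 0.018/52)^416 ≈ 7,070/1.154855332 ≈ 6,121.9789.

$6,121.98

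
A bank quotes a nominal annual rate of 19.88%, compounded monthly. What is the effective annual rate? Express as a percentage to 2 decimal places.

21.80%

One year is 12 periods at 0.0165667 each: (1 + 0.0165667)^12 ≈ 1.217953.
EAR = 1.217953 − 1 ≈ 21.79526%.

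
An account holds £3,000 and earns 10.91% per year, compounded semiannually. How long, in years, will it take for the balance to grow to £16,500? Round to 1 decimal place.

16.0 years

(1 + 0.05455)^(2t) = 16,500/3,000 = 5.5.
2t·ln(1 + 0.05455) = ln(5.5); 2t = 1.7047/0.0531141 ≈ 32.0959.
t ≈ 16.0480 years.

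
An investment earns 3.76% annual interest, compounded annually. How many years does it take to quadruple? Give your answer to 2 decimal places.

37.56 years

(1 + 0.0376)^t = 4.
t = ln 4 / ln(1 + 0.0376) ≈ 1.3863/0.0369104 ≈ 37.5584.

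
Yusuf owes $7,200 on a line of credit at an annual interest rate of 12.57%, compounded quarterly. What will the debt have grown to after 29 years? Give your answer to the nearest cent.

$260,675.57

Periodic rate = 12.57%/4 = 0.031425; periods = 4·29 = 116.
A = 7,200·(1 + 0.031425)^116 ≈ 7,200·36.2049403685 ≈ 260,675.5707.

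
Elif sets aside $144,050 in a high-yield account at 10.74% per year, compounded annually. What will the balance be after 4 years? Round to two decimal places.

$216,636.35

Growth factor = (1 + 0.1074)^4 ≈ 1.50389694358.
A ≈ 144,050 × 1.50389694358 ≈ 216,636.3547.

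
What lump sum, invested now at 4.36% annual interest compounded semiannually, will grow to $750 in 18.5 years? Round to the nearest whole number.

$338

Periodic rate = 4.36%/2 = 0.0218; 37 periods.
P = 750/(1 + 0.0218)^37 ≈ 750/2.22094723 ≈ 337.6938.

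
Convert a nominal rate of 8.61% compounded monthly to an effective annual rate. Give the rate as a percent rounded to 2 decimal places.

8.96%

One year is 12 periods at 0.007175 each: (1 + 0.007175)^12 ≈ 1.08958.
EAR = 1.08958 − 1 ≈ 8.95803%.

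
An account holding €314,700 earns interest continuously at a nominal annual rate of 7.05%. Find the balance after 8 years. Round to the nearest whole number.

A = P·e^(rt) = 314,700·e^(0.0705·8) = 314,700·e^0.564.
e^0.564 ≈ 1.75768921437, so A ≈ 553,144.7958.

€553,145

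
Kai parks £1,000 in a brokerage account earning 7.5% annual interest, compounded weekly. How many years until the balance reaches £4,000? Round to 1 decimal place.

18.5 years

(1 + 0.00144231)^(52t) = 4,000/1,000 = 4.
52t·ln(1 + 0.00144231) = ln(4); 52t = 1.3863/0.00144127 ≈ 961.8571.
t ≈ 18.4973 years.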